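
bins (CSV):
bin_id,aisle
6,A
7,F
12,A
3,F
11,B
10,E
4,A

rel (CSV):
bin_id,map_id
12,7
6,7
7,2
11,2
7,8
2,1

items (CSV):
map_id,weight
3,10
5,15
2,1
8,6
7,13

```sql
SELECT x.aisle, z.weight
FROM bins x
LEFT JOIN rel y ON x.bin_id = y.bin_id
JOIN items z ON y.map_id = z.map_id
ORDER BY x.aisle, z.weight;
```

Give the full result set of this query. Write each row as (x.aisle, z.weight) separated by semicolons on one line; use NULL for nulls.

(A, 13); (A, 13); (B, 1); (F, 1); (F, 6)

Joins associate left-to-right: bins LEFT JOIN rel on bin_id gives 8 intermediate row(s).
Then INNER JOIN `items z` on map_id: keep only rows whose y.map_id appears in z.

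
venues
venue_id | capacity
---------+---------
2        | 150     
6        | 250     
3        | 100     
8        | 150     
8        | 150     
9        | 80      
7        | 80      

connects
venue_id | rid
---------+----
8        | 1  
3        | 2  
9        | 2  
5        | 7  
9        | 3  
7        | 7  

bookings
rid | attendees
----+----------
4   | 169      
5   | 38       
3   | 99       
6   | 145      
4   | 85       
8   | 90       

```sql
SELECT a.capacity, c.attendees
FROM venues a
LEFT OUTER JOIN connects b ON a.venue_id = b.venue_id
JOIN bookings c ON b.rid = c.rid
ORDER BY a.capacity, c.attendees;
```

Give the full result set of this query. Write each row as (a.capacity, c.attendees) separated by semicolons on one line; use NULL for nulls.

(80, 99)

Joins associate left-to-right: venues LEFT JOIN connects on venue_id gives 8 intermediate row(s).
Then INNER JOIN `bookings c` on rid: keep only rows whose b.rid appears in c.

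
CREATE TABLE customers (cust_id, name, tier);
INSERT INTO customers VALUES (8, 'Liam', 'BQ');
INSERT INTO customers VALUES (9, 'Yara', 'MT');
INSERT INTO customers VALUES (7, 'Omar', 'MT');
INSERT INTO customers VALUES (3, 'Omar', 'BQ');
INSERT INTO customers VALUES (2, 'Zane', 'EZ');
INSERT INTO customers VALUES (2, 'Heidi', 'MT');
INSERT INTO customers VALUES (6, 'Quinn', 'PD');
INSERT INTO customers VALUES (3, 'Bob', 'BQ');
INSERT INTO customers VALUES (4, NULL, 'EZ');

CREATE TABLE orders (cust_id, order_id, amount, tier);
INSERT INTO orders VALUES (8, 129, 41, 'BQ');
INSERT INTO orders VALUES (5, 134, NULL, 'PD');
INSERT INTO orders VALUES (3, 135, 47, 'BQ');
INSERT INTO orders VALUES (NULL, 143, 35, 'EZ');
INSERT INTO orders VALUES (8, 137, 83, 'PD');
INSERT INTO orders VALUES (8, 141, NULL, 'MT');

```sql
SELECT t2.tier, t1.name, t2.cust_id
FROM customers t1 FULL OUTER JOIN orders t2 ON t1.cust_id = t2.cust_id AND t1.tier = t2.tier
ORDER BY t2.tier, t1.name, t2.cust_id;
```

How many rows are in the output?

13

FULL OUTER JOIN keeps every row from both sides; unmatched rows get NULL for the other side's columns.
Matching on t1.cust_id = t2.cust_id AND t1.tier = t2.tier. A NULL in a compared column never satisfies the condition.
- t1 row (cust_id=8, tier=BQ): matches 1 t2 row(s) → 1 output row(s).
- t1 row (cust_id=9, tier=MT): no match → kept, t2 columns NULL.
- t1 row (cust_id=7, tier=MT): no match → kept, t2 columns NULL.
- t1 row (cust_id=3, tier=BQ): matches 1 t2 row(s) → 1 output row(s).
- t1 row (cust_id=2, tier=EZ): no match → kept, t2 columns NULL.
- t1 row (cust_id=2, tier=MT): no match → kept, t2 columns NULL.
- t1 row (cust_id=6, tier=PD): no match → kept, t2 columns NULL.
- t1 row (cust_id=3, tier=BQ): matches 1 t2 row(s) → 1 output row(s).
- t1 row (cust_id=4, tier=EZ): no match → kept, t2 columns NULL.
- 4 row(s) from t2 found no t1 partner → padded with NULL.
Total: 3 matched + 10 padded = 13 rows.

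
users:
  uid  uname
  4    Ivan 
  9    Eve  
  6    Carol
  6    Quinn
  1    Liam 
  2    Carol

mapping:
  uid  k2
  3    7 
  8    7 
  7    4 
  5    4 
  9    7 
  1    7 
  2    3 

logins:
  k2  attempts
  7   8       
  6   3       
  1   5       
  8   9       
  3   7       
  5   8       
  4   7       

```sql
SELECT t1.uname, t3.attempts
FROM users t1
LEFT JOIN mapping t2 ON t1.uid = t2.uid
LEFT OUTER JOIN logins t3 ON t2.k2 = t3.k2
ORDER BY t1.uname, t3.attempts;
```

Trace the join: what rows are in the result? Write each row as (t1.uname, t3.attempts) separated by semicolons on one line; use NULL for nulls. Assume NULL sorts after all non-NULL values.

(Carol, 7); (Carol, NULL); (Eve, 8); (Ivan, NULL); (Liam, 8); (Quinn, NULL)

Evaluate left to right. First `users t1 LEFT JOIN mapping t2` on uid: 6 row(s).
Then LEFT JOIN `logins t3` on k2: each of those 6 rows is kept; rows whose t2.k2 has no match in t3 get NULL for t3's columns.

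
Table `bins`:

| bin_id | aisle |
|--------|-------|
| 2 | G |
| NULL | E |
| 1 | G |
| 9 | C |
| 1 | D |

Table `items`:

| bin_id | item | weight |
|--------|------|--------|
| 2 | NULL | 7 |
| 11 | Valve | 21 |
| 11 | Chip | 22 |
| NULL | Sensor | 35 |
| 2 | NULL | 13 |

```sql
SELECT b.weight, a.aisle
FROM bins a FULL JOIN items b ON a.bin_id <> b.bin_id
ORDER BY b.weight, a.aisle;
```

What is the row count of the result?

FULL OUTER JOIN keeps every row from both sides; unmatched rows get NULL for the other side's columns.
Matching on a.bin_id <> b.bin_id. A NULL in a compared column never satisfies the condition.
- a (bin_id=2) pairs with 2 row(s) of b.
- a (bin_id=NULL) has no partner → padded with NULL.
- a (bin_id=1) pairs with 4 row(s) of b.
- a (bin_id=9) pairs with 4 row(s) of b.
- a (bin_id=1) pairs with 4 row(s) of b.
- 1 row(s) from b found no a partner → padded with NULL.
Total: 14 matched + 2 padded = 16 rows.

16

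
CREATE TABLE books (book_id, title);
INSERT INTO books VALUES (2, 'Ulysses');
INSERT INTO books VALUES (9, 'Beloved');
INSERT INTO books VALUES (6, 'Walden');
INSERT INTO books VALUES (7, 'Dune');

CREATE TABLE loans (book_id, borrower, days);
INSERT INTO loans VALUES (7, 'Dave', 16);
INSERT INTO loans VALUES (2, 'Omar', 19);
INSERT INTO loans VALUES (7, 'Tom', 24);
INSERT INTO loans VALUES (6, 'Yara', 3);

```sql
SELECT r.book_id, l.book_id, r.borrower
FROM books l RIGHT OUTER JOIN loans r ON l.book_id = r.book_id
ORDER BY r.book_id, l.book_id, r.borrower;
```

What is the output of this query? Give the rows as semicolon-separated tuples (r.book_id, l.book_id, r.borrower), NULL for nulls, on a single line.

RIGHT JOIN keeps every row from `loans`; unmatched rows get NULL for `books`'s columns.
Matching on l.book_id = r.book_id.
- l (book_id=2) pairs with 1 row(s) of r.
- l (book_id=9) has no partner in r.
- l (book_id=6) pairs with 1 row(s) of r.
- l (book_id=7) pairs with 2 row(s) of r.
- every r row matched at least one l row.
After projecting and ordering:
r.book_id | l.book_id | r.borrower
2 | 2 | Omar
6 | 6 | Yara
7 | 7 | Dave
7 | 7 | Tom

(2, 2, Omar); (6, 6, Yara); (7, 7, Dave); (7, 7, Tom)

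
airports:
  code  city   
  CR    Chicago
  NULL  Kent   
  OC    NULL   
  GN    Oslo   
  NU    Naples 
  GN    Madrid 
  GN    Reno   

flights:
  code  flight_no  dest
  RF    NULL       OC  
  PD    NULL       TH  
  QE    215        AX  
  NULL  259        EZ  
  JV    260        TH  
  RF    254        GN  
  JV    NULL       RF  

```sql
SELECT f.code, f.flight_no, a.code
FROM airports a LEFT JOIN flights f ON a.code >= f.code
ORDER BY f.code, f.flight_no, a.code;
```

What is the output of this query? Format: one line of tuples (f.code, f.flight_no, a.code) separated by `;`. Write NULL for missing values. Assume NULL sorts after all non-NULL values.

LEFT JOIN keeps every row from `airports`; unmatched rows get NULL for `flights`'s columns.
Matching on a.code >= f.code. A NULL in a compared column never satisfies the condition.
- a (code=CR) has no partner → padded with NULL.
- a (code=NULL) has no partner → padded with NULL.
- a (code=OC) pairs with 2 row(s) of f.
- a (code=GN) has no partner → padded with NULL.
- a (code=NU) pairs with 2 row(s) of f.
- a (code=GN) has no partner → padded with NULL.
- a (code=GN) has no partner → padded with NULL.
After projecting and ordering:
f.code | f.flight_no | a.code
JV | 260 | NU
JV | 260 | OC
JV | NULL | NU
JV | NULL | OC
NULL | NULL | CR
NULL | NULL | GN
NULL | NULL | GN
NULL | NULL | GN
NULL | NULL | NULL

(JV, 260, NU); (JV, 260, OC); (JV, NULL, NU); (JV, NULL, OC); (NULL, NULL, CR); (NULL, NULL, GN); (NULL, NULL, GN); (NULL, NULL, GN); (NULL, NULL, NULL)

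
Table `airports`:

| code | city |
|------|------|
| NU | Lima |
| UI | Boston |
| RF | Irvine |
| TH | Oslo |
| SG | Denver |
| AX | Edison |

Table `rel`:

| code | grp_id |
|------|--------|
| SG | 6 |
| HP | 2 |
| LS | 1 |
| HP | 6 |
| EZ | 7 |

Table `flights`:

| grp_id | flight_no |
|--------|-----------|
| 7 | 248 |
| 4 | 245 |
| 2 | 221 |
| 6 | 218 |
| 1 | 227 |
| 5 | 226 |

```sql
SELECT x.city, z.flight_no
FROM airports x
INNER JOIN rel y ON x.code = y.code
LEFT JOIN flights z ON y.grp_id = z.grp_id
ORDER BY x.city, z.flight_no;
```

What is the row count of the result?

Joins associate left-to-right: airports INNER JOIN rel on code gives 1 intermediate row(s).
Then LEFT JOIN `flights z` on grp_id: each of those 1 rows is kept; rows whose y.grp_id has no match in z get NULL for z's columns.
Result: 1 row(s).

1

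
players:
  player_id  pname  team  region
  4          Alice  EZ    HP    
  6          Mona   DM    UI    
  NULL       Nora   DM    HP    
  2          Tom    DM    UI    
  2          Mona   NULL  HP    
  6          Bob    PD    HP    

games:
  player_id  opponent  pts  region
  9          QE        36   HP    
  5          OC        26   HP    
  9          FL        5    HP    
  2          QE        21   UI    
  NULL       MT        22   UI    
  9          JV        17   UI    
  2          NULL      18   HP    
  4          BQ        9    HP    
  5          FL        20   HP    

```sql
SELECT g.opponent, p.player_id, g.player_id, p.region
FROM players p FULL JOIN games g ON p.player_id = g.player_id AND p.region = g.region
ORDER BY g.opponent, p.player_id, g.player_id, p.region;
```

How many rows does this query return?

12

FULL OUTER JOIN keeps every row from both sides; unmatched rows get NULL for the other side's columns.
Matching on p.player_id = g.player_id AND p.region = g.region. A NULL in a compared column never satisfies the condition.
- p (player_id=4, region=HP) pairs with 1 row(s) of g.
- p (player_id=6, region=UI) has no partner → padded with NULL.
- p (player_id=NULL, region=HP) has no partner → padded with NULL.
- p (player_id=2, region=UI) pairs with 1 row(s) of g.
- p (player_id=2, region=HP) pairs with 1 row(s) of g.
- p (player_id=6, region=HP) has no partner → padded with NULL.
- 6 row(s) from g found no p partner → padded with NULL.
Total: 3 matched + 9 padded = 12 rows.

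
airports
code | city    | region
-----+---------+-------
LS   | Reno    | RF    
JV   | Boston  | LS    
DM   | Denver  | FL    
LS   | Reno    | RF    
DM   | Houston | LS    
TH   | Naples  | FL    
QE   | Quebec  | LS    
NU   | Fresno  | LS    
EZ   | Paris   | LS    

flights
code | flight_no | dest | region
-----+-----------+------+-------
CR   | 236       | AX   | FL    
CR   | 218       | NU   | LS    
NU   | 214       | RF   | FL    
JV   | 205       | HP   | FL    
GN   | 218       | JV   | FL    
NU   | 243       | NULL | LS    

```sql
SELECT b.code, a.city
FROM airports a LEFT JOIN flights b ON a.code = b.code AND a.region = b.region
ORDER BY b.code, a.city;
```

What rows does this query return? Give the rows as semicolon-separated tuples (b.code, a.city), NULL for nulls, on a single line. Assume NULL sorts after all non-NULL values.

(NU, Fresno); (NULL, Boston); (NULL, Denver); (NULL, Houston); (NULL, Naples); (NULL, Paris); (NULL, Quebec); (NULL, Reno); (NULL, Reno)

LEFT JOIN keeps every row from `airports`; unmatched rows get NULL for `flights`'s columns.
Matching on a.code = b.code AND a.region = b.region.
Matched pairs: 1; unmatched a rows kept: 8.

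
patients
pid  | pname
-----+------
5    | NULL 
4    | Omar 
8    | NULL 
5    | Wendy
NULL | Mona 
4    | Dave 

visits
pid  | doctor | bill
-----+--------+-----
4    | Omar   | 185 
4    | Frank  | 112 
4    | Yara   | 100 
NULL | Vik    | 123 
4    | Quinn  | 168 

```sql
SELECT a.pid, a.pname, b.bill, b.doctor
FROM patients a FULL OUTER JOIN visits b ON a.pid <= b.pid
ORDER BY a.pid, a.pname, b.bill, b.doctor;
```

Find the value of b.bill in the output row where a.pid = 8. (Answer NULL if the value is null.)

FULL OUTER JOIN keeps every row from both sides; unmatched rows get NULL for the other side's columns.
Matching on a.pid <= b.pid. A NULL in a compared column never satisfies the condition.
Matched pairs: 8; unmatched a rows kept: 4; unmatched b rows kept: 1.

NULL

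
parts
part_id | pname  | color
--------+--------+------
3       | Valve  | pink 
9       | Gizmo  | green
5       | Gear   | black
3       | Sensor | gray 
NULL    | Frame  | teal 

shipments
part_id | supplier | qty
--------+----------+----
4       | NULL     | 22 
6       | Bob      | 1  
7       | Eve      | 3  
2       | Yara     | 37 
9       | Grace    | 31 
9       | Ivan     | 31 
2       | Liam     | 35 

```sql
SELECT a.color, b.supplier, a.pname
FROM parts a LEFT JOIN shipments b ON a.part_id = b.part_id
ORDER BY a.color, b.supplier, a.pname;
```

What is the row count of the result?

6

LEFT JOIN keeps every row from `parts`; unmatched rows get NULL for `shipments`'s columns.
Matching on a.part_id = b.part_id. A NULL in a compared column never satisfies the condition.
Matched pairs: 2; unmatched a rows kept: 4.
Total: 2 matched + 4 padded = 6 rows.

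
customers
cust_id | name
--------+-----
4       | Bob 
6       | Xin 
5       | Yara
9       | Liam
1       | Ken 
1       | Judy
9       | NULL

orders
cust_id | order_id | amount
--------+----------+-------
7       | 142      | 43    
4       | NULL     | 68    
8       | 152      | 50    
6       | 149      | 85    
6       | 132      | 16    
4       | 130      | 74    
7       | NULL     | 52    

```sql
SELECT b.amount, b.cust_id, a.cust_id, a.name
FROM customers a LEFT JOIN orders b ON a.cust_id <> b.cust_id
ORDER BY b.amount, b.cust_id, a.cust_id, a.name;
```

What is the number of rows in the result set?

LEFT JOIN keeps every row from `customers`; unmatched rows get NULL for `orders`'s columns.
Matching on a.cust_id <> b.cust_id.
- cust_id=4: 5 matching b row(s), so 5 row(s) emitted.
- cust_id=6: 5 matching b row(s), so 5 row(s) emitted.
- cust_id=5: 7 matching b row(s), so 7 row(s) emitted.
- cust_id=9: 7 matching b row(s), so 7 row(s) emitted.
- cust_id=1: 7 matching b row(s), so 7 row(s) emitted.
- cust_id=1: 7 matching b row(s), so 7 row(s) emitted.
- cust_id=9: 7 matching b row(s), so 7 row(s) emitted.
Total: 45 rows.

45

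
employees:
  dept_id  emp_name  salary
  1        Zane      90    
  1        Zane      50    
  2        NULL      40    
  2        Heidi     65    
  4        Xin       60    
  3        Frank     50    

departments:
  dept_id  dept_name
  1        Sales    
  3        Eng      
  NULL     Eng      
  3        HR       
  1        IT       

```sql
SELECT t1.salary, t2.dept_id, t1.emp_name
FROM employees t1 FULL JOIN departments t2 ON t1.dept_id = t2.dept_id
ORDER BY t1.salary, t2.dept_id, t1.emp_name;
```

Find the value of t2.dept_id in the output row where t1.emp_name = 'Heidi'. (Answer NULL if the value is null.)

NULL

FULL OUTER JOIN keeps every row from both sides; unmatched rows get NULL for the other side's columns.
Matching on t1.dept_id = t2.dept_id. A NULL in a compared column never satisfies the condition.
- t1[0] dept_id=1 → 2 match(es) in t2 → 2 row(s).
- t1[1] dept_id=1 → 2 match(es) in t2 → 2 row(s).
- t1[2] dept_id=2 → no match; kept with NULLs on the t2 side.
- t1[3] dept_id=2 → no match; kept with NULLs on the t2 side.
- t1[4] dept_id=4 → no match; kept with NULLs on the t2 side.
- t1[5] dept_id=3 → 2 match(es) in t2 → 2 row(s).
- plus 1 unmatched t2 row(s), each kept with NULL t1 columns.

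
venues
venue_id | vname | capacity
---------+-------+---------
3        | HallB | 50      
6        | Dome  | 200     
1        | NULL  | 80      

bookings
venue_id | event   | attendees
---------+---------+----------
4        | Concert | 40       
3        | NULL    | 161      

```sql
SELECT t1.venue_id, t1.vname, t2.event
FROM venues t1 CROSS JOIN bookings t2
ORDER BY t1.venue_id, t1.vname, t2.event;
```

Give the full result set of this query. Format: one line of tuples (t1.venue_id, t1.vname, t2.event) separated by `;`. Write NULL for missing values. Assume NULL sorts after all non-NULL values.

CROSS JOIN pairs every row of `venues` with every row of `bookings`: 3 × 2 = 6 rows.

(1, NULL, Concert); (1, NULL, NULL); (3, HallB, Concert); (3, HallB, NULL); (6, Dome, Concert); (6, Dome, NULL)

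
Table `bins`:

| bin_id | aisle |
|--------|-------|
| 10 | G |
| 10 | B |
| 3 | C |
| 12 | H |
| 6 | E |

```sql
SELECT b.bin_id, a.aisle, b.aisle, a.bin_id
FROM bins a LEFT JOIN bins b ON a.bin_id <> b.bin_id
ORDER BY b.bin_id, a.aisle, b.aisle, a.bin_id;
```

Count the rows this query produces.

18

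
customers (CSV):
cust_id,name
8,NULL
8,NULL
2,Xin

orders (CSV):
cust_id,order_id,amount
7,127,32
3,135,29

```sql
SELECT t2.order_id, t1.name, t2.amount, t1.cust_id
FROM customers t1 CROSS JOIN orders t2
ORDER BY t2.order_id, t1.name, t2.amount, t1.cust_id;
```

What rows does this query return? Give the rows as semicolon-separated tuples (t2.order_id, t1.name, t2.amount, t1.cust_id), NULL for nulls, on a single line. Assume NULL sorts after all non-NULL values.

CROSS JOIN pairs every row of `customers` with every row of `orders`: 3 × 2 = 6 rows.

(127, Xin, 32, 2); (127, NULL, 32, 8); (127, NULL, 32, 8); (135, Xin, 29, 2); (135, NULL, 29, 8); (135, NULL, 29, 8)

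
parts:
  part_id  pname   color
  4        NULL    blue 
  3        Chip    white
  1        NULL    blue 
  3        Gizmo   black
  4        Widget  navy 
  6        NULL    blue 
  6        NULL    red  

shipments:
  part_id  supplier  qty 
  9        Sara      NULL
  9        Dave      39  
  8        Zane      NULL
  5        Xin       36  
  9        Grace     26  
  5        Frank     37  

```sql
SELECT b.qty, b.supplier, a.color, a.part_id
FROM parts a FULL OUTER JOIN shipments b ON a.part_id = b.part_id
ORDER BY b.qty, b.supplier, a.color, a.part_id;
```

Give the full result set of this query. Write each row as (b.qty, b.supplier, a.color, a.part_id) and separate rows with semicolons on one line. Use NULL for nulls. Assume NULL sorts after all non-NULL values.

FULL OUTER JOIN keeps every row from both sides; unmatched rows get NULL for the other side's columns.
Matching on a.part_id = b.part_id.
Matched pairs: 0; unmatched a rows kept: 7; unmatched b rows kept: 6.

(26, Grace, NULL, NULL); (36, Xin, NULL, NULL); (37, Frank, NULL, NULL); (39, Dave, NULL, NULL); (NULL, Sara, NULL, NULL); (NULL, Zane, NULL, NULL); (NULL, NULL, black, 3); (NULL, NULL, blue, 1); (NULL, NULL, blue, 4); (NULL, NULL, blue, 6); (NULL, NULL, navy, 4); (NULL, NULL, red, 6); (NULL, NULL, white, 3)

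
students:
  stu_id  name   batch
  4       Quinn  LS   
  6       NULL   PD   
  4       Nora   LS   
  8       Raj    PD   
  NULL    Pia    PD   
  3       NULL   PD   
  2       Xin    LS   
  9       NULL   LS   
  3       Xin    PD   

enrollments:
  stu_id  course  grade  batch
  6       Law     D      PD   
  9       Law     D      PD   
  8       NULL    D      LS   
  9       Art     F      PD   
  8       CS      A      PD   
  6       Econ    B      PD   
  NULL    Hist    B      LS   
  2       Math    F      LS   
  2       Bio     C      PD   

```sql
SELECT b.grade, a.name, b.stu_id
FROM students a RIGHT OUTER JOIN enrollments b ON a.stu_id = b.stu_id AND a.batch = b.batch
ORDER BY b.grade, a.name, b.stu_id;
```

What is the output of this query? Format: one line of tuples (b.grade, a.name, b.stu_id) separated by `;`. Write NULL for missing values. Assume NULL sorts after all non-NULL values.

(A, Raj, 8); (B, NULL, 6); (B, NULL, NULL); (C, NULL, 2); (D, NULL, 6); (D, NULL, 8); (D, NULL, 9); (F, Xin, 2); (F, NULL, 9)

RIGHT JOIN keeps every row from `enrollments`; unmatched rows get NULL for `students`'s columns.
Matching on a.stu_id = b.stu_id AND a.batch = b.batch. A NULL in a compared column never satisfies the condition.
Matched pairs: 4; unmatched b rows kept: 5.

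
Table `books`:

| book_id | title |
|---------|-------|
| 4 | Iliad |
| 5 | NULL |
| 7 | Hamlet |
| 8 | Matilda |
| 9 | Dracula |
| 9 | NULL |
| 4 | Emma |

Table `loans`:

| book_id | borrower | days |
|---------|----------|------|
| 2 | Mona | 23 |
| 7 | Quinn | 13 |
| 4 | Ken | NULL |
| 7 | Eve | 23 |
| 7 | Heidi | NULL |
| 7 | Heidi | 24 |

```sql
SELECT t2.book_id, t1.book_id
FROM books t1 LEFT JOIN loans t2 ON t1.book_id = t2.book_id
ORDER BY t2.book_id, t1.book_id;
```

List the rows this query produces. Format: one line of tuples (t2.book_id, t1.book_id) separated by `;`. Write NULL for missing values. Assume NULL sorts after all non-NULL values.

LEFT JOIN keeps every row from `books`; unmatched rows get NULL for `loans`'s columns.
Matching on t1.book_id = t2.book_id.
- t1 (book_id=4) pairs with 1 row(s) of t2.
- t1 (book_id=5) has no partner → padded with NULL.
- t1 (book_id=7) pairs with 4 row(s) of t2.
- t1 (book_id=8) has no partner → padded with NULL.
- t1 (book_id=9) has no partner → padded with NULL.
- t1 (book_id=9) has no partner → padded with NULL.
- t1 (book_id=4) pairs with 1 row(s) of t2.
After projecting and ordering:
t2.book_id | t1.book_id
4 | 4
4 | 4
7 | 7
7 | 7
7 | 7
7 | 7
NULL | 5
NULL | 8
NULL | 9
NULL | 9

(4, 4); (4, 4); (7, 7); (7, 7); (7, 7); (7, 7); (NULL, 5); (NULL, 8); (NULL, 9); (NULL, 9)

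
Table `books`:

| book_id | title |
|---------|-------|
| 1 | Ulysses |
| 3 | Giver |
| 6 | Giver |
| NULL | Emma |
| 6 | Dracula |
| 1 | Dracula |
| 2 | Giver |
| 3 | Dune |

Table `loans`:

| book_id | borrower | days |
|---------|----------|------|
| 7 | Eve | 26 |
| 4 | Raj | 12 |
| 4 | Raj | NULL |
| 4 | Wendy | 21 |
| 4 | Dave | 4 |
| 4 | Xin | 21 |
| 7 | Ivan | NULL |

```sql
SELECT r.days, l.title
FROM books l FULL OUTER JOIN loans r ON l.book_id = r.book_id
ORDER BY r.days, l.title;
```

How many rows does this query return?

15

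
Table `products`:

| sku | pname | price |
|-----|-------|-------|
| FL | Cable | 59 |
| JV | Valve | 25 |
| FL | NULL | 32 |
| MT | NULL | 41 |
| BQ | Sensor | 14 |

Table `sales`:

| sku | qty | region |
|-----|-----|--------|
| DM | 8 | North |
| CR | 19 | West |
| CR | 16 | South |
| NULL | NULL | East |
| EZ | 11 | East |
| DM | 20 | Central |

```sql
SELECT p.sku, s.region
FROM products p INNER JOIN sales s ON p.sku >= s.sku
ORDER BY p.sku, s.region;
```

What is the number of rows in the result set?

20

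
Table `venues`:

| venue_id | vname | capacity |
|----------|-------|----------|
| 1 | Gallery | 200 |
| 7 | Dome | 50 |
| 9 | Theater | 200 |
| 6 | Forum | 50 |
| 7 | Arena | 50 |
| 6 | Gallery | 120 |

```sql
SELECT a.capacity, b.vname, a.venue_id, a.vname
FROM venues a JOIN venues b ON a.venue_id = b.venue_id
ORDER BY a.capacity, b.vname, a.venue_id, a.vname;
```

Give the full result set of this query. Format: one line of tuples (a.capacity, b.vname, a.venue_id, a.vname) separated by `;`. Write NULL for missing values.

(50, Arena, 7, Arena); (50, Arena, 7, Dome); (50, Dome, 7, Arena); (50, Dome, 7, Dome); (50, Forum, 6, Forum); (50, Gallery, 6, Forum); (120, Forum, 6, Gallery); (120, Gallery, 6, Gallery); (200, Gallery, 1, Gallery); (200, Theater, 9, Theater)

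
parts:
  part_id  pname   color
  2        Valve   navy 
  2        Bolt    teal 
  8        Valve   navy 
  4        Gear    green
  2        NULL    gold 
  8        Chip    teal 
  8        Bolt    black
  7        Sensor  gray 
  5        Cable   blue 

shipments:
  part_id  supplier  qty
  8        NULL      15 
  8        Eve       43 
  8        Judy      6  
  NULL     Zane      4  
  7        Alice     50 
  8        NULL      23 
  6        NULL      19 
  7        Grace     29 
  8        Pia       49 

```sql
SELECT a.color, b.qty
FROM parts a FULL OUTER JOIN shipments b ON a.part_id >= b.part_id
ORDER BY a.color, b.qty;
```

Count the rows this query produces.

33

FULL OUTER JOIN keeps every row from both sides; unmatched rows get NULL for the other side's columns.
Matching on a.part_id >= b.part_id. A NULL in a compared column never satisfies the condition.
- a[0] part_id=2 → no match; kept with NULLs on the b side.
- a[1] part_id=2 → no match; kept with NULLs on the b side.
- a[2] part_id=8 → 8 match(es) in b → 8 row(s).
- a[3] part_id=4 → no match; kept with NULLs on the b side.
- a[4] part_id=2 → no match; kept with NULLs on the b side.
- a[5] part_id=8 → 8 match(es) in b → 8 row(s).
- a[6] part_id=8 → 8 match(es) in b → 8 row(s).
- a[7] part_id=7 → 3 match(es) in b → 3 row(s).
- a[8] part_id=5 → no match; kept with NULLs on the b side.
- 1 b row(s) had no a match → kept, a columns NULL.
Total: 27 matched + 6 padded = 33 rows.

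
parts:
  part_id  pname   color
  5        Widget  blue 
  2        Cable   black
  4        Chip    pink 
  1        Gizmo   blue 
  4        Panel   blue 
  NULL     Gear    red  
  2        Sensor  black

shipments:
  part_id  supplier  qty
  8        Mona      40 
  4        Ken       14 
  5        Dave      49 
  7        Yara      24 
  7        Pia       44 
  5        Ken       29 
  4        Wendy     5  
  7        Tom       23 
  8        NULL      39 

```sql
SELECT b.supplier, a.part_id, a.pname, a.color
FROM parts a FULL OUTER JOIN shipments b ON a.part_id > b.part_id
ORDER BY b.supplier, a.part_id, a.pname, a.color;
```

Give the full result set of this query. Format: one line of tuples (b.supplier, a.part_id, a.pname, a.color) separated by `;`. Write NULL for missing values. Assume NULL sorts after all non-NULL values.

(Dave, NULL, NULL, NULL); (Ken, 5, Widget, blue); (Ken, NULL, NULL, NULL); (Mona, NULL, NULL, NULL); (Pia, NULL, NULL, NULL); (Tom, NULL, NULL, NULL); (Wendy, 5, Widget, blue); (Yara, NULL, NULL, NULL); (NULL, 1, Gizmo, blue); (NULL, 2, Cable, black); (NULL, 2, Sensor, black); (NULL, 4, Chip, pink); (NULL, 4, Panel, blue); (NULL, NULL, Gear, red); (NULL, NULL, NULL, NULL)

FULL OUTER JOIN keeps every row from both sides; unmatched rows get NULL for the other side's columns.
Matching on a.part_id > b.part_id. A NULL in a compared column never satisfies the condition.
- a row (part_id=5): matches 2 b row(s) → 2 output row(s).
- a row (part_id=2): no match → kept, b columns NULL.
- a row (part_id=4): no match → kept, b columns NULL.
- a row (part_id=1): no match → kept, b columns NULL.
- a row (part_id=4): no match → kept, b columns NULL.
- a row (part_id=NULL): no match → kept, b columns NULL.
- a row (part_id=2): no match → kept, b columns NULL.
- plus 7 unmatched b row(s), each kept with NULL a columns.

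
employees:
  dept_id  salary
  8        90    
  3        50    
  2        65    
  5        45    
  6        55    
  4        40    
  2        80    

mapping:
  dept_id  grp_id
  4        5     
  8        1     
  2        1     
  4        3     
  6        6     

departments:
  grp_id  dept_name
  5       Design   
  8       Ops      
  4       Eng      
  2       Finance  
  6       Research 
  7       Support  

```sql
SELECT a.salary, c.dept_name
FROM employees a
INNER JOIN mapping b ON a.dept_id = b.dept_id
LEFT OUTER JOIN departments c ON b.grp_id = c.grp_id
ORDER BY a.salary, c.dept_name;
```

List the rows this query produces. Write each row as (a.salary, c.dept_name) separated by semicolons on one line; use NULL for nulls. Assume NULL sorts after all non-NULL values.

Joins associate left-to-right: employees INNER JOIN mapping on dept_id gives 6 intermediate row(s).
Then LEFT JOIN `departments c` on grp_id: each of those 6 rows is kept; rows whose b.grp_id has no match in c get NULL for c's columns.

(40, Design); (40, NULL); (55, Research); (65, NULL); (80, NULL); (90, NULL)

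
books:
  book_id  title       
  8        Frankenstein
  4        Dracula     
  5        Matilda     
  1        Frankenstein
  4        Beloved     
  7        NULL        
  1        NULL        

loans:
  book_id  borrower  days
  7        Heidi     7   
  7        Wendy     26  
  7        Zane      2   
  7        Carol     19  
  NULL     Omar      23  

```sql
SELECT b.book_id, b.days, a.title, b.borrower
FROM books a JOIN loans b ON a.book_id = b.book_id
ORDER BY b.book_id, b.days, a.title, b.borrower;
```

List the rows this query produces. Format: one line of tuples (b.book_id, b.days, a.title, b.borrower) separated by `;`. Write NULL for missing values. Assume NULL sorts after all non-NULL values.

(7, 2, NULL, Zane); (7, 7, NULL, Heidi); (7, 19, NULL, Carol); (7, 26, NULL, Wendy)

INNER JOIN keeps only pairs where the ON condition holds.
Matching on a.book_id = b.book_id. A NULL in a compared column never satisfies the condition.
- a row (book_id=8): no match → dropped.
- a row (book_id=4): no match → dropped.
- a row (book_id=5): no match → dropped.
- a row (book_id=1): no match → dropped.
- a row (book_id=4): no match → dropped.
- a row (book_id=7): matches 4 b row(s) → 4 output row(s).
- a row (book_id=1): no match → dropped.
After projecting and ordering:
b.book_id | b.days | a.title | b.borrower
7 | 2 | NULL | Zane
7 | 7 | NULL | Heidi
7 | 19 | NULL | Carol
7 | 26 | NULL | Wendy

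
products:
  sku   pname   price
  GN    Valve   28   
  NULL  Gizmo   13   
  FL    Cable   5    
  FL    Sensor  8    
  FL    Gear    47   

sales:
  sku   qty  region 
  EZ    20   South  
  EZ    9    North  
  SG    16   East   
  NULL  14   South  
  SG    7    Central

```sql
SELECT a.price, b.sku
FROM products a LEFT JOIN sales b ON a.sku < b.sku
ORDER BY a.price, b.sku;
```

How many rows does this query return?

9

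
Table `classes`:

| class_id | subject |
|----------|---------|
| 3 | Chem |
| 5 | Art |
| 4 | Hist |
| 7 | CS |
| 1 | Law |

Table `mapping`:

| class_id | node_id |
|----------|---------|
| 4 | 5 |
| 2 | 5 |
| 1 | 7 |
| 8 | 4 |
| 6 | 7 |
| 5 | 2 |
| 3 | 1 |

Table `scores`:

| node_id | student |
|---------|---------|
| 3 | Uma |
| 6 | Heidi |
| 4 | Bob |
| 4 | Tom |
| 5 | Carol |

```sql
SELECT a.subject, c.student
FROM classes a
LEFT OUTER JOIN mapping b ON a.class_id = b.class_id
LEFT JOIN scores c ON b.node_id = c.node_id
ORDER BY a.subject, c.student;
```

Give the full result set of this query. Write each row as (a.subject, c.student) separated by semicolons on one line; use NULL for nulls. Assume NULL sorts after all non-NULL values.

Joins associate left-to-right: classes LEFT JOIN mapping on class_id gives 5 intermediate row(s).
Then LEFT JOIN `scores c` on node_id: each of those 5 rows is kept; rows whose b.node_id has no match in c get NULL for c's columns.

(Art, NULL); (CS, NULL); (Chem, NULL); (Hist, Carol); (Law, NULL)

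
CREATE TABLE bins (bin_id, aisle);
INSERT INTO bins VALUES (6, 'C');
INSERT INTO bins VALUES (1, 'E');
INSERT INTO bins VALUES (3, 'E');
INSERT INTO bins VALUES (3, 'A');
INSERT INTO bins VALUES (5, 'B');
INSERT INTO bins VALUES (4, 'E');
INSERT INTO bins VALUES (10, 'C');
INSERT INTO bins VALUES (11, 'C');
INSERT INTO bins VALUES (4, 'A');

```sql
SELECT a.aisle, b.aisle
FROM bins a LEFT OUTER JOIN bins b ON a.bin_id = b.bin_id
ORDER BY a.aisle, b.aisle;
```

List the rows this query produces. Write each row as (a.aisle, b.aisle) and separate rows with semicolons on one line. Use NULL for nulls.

(A, A); (A, A); (A, E); (A, E); (B, B); (C, C); (C, C); (C, C); (E, A); (E, A); (E, E); (E, E); (E, E)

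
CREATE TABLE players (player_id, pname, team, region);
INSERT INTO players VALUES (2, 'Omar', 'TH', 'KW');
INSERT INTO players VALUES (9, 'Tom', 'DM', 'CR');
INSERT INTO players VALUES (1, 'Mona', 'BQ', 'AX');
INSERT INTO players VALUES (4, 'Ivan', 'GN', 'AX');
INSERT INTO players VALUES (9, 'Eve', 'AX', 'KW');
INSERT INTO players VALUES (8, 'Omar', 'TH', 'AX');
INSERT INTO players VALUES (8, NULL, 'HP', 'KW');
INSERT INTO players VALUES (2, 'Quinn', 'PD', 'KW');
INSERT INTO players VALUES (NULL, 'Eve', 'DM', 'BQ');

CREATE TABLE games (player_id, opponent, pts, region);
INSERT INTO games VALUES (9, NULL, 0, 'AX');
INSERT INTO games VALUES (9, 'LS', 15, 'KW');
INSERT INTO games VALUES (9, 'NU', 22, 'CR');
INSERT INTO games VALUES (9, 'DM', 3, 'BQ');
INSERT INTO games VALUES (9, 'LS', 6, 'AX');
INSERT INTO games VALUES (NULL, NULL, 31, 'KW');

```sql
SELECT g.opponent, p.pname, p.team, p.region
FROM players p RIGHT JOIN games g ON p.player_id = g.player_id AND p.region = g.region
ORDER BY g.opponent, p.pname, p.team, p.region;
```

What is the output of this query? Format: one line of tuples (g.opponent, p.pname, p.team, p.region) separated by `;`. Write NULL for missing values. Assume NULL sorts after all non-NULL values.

RIGHT JOIN keeps every row from `games`; unmatched rows get NULL for `players`'s columns.
Matching on p.player_id = g.player_id AND p.region = g.region. A NULL in a compared column never satisfies the condition.
Matched pairs: 2; unmatched g rows kept: 4.

(DM, NULL, NULL, NULL); (LS, Eve, AX, KW); (LS, NULL, NULL, NULL); (NU, Tom, DM, CR); (NULL, NULL, NULL, NULL); (NULL, NULL, NULL, NULL)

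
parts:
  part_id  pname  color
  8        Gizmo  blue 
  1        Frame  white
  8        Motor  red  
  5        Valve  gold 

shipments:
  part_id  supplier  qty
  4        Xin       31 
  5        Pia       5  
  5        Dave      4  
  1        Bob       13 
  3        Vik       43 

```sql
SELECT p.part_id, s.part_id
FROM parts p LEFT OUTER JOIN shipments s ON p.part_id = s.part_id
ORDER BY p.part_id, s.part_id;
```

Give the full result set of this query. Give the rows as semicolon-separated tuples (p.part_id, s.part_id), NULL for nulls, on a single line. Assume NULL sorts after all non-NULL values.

(1, 1); (5, 5); (5, 5); (8, NULL); (8, NULL)

LEFT JOIN keeps every row from `parts`; unmatched rows get NULL for `shipments`'s columns.
Matching on p.part_id = s.part_id.
- part_id=8: no s row matches, row kept with s columns NULL.
- part_id=1: 1 matching s row(s), so 1 row(s) emitted.
- part_id=8: no s row matches, row kept with s columns NULL.
- part_id=5: 2 matching s row(s), so 2 row(s) emitted.
After projecting and ordering:
p.part_id | s.part_id
1 | 1
5 | 5
5 | 5
8 | NULL
8 | NULL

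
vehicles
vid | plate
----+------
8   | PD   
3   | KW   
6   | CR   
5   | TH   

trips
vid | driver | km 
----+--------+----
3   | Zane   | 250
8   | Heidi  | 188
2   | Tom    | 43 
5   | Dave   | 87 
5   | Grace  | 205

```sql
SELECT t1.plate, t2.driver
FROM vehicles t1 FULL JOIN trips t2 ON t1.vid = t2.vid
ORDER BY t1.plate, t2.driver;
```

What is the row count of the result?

FULL OUTER JOIN keeps every row from both sides; unmatched rows get NULL for the other side's columns.
Matching on t1.vid = t2.vid.
Matched pairs: 4; unmatched t1 rows kept: 1; unmatched t2 rows kept: 1.
Total: 4 matched + 2 padded = 6 rows.

6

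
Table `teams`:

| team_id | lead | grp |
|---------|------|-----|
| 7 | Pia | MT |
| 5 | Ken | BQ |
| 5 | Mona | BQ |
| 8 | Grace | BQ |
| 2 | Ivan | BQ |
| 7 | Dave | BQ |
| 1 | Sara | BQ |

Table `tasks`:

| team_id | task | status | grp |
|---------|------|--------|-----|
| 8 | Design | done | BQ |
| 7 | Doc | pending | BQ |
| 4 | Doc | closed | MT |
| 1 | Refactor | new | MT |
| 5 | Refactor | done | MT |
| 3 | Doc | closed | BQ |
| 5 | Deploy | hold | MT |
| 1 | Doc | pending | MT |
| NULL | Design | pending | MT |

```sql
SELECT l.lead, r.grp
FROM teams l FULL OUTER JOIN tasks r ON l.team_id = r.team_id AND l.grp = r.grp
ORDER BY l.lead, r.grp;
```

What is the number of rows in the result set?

14

FULL OUTER JOIN keeps every row from both sides; unmatched rows get NULL for the other side's columns.
Matching on l.team_id = r.team_id AND l.grp = r.grp. A NULL in a compared column never satisfies the condition.
Matched pairs: 2; unmatched l rows kept: 5; unmatched r rows kept: 7.
Total: 2 matched + 12 padded = 14 rows.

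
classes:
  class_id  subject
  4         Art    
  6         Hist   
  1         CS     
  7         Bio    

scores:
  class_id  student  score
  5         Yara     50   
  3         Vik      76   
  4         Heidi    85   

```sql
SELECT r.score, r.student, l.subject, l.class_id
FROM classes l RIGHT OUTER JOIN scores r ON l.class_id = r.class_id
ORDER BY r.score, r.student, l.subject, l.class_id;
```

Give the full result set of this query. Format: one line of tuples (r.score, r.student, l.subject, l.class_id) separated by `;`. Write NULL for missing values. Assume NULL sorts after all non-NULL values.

RIGHT JOIN keeps every row from `scores`; unmatched rows get NULL for `classes`'s columns.
Matching on l.class_id = r.class_id.
- l (class_id=4) pairs with 1 row(s) of r.
- l (class_id=6) has no partner in r.
- l (class_id=1) has no partner in r.
- l (class_id=7) has no partner in r.
- plus 2 unmatched r row(s), each kept with NULL l columns.
After projecting and ordering:
r.score | r.student | l.subject | l.class_id
50 | Yara | NULL | NULL
76 | Vik | NULL | NULL
85 | Heidi | Art | 4

(50, Yara, NULL, NULL); (76, Vik, NULL, NULL); (85, Heidi, Art, 4)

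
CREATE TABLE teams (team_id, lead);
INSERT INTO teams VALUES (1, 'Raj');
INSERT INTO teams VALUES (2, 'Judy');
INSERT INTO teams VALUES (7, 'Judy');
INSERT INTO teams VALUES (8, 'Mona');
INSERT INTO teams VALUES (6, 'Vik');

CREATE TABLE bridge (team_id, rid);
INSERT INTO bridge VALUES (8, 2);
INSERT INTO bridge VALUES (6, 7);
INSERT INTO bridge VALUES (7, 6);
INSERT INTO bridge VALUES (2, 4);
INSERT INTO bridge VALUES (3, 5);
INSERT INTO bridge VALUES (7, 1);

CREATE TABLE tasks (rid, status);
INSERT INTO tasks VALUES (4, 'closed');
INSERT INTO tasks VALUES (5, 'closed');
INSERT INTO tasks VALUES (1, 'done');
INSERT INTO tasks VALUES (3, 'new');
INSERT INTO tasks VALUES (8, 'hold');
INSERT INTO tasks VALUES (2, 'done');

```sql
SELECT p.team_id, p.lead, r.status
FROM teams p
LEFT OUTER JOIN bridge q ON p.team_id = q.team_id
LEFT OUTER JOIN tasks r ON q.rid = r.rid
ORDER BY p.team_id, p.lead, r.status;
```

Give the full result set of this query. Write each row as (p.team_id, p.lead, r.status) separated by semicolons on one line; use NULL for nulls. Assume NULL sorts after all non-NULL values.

(1, Raj, NULL); (2, Judy, closed); (6, Vik, NULL); (7, Judy, done); (7, Judy, NULL); (8, Mona, done)

Joins associate left-to-right: teams LEFT JOIN bridge on team_id gives 6 intermediate row(s).
Then LEFT JOIN `tasks r` on rid: each of those 6 rows is kept; rows whose q.rid has no match in r get NULL for r's columns.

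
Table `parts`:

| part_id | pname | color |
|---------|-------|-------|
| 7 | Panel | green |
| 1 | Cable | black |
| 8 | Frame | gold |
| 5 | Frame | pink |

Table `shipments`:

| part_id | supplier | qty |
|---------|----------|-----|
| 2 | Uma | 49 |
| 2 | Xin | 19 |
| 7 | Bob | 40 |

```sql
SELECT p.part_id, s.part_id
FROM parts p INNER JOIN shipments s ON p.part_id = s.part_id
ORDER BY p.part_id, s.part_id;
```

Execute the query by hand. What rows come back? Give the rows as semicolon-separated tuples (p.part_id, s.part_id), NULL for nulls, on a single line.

INNER JOIN keeps only pairs where the ON condition holds.
Matching on p.part_id = s.part_id.
Matched pairs: 1.

(7, 7)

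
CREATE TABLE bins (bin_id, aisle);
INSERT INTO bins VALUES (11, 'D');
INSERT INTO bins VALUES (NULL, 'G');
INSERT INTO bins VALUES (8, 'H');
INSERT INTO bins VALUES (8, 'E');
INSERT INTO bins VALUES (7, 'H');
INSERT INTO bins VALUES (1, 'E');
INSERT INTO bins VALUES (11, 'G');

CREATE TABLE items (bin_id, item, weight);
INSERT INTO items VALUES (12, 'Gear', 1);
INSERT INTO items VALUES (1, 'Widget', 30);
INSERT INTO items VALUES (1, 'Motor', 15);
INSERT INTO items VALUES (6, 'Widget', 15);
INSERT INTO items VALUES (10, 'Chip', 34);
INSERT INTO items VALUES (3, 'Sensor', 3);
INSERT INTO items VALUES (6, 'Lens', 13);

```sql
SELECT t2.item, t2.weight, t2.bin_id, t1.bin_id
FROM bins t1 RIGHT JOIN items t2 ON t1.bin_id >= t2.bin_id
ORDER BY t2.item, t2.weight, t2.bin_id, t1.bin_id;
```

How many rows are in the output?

RIGHT JOIN keeps every row from `items`; unmatched rows get NULL for `bins`'s columns.
Matching on t1.bin_id >= t2.bin_id. A NULL in a compared column never satisfies the condition.
- t1 (bin_id=11) pairs with 6 row(s) of t2.
- t1 (bin_id=NULL) has no partner in t2.
- t1 (bin_id=8) pairs with 5 row(s) of t2.
- t1 (bin_id=8) pairs with 5 row(s) of t2.
- t1 (bin_id=7) pairs with 5 row(s) of t2.
- t1 (bin_id=1) pairs with 2 row(s) of t2.
- t1 (bin_id=11) pairs with 6 row(s) of t2.
- 1 row(s) from t2 found no t1 partner → padded with NULL.
Total: 29 matched + 1 padded = 30 rows.

30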